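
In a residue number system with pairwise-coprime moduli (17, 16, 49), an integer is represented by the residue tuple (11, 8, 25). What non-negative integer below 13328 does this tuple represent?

The moduli are pairwise coprime; N = 17·16·49 = 13328.
N/17 = 784; 784 ≡ 2 (mod 17); 2·9 ≡ 1, so inverse 9.
N/16 = 833; 833 ≡ 1 (mod 16), inverse 1.
N/49 = 272; 272 ≡ 27 (mod 49); 27·20 ≡ 1, so inverse 20.
x ≡ 11·784·9 + 8·833·1 + 25·272·20 = 220280.
220280 mod 13328 = 7032.

7032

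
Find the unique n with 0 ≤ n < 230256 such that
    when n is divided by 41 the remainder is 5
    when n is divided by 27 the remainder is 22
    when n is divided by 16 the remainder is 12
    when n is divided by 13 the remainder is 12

Combine the congruences pairwise.
From n ≡ 5 (mod 41) write n = 5 + 41t. Substituting into n ≡ 22 (mod 27) gives 41t ≡ 17 (mod 27), and since 14⁻¹ ≡ 2 (mod 27), t ≡ 7. Hence n ≡ 5 + 41·7 = 292 (mod 1107).
From n ≡ 292 (mod 1107) write n = 292 + 1107t. Substituting into n ≡ 12 (mod 16) gives 1107t ≡ 8 (mod 16), and since 3⁻¹ ≡ 11 (mod 16), t ≡ 8. Hence n ≡ 292 + 1107·8 = 9148 (mod 17712).
From n ≡ 9148 (mod 17712) write n = 9148 + 17712t. Substituting into n ≡ 12 (mod 13) gives 17712t ≡ 3 (mod 13), and since 6⁻¹ ≡ 11 (mod 13), t ≡ 7. Hence n ≡ 9148 + 17712·7 = 133132 (mod 230256).

133132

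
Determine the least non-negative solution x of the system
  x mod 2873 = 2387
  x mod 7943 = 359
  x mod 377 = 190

gcd(2873, 7943) = 169 and 169 | (359 − 2387), so the pair is consistent; merging gives x ≡ 111561 (mod 135031), where 135031 = lcm(2873, 7943).
gcd(135031, 377) = 13 and 13 | (190 − 111561), so the pair is consistent; merging gives x ≡ 2137026 (mod 3915899), where 3915899 = lcm(135031, 377).
The solution is unique modulo lcm(2873, 7943, 377) = 3915899.

2137026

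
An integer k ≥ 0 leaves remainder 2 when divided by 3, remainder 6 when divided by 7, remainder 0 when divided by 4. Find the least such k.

20

The moduli are pairwise coprime; N = 3·7·4 = 84.
N/3 = 28; 28 ≡ 1 (mod 3), inverse 1.
N/7 = 12; 12 ≡ 5 (mod 7); 5·3 ≡ 1, so inverse 3.
N/4 = 21; 21 ≡ 1 (mod 4), inverse 1.
k ≡ 2·28·1 + 6·12·3 + 0·21·1 = 272.
272 mod 84 = 20.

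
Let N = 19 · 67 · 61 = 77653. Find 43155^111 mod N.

Mod 19: 43155 ≡ 6; by Fermat, exponent reduces to 111 mod 18 = 3; 6^3 ≡ 7 (mod 19).
Mod 67: 43155 ≡ 7; by Fermat, exponent reduces to 111 mod 66 = 45; 7^45 ≡ 58 (mod 67).
Mod 61: 43155 ≡ 28; by Fermat, exponent reduces to 111 mod 60 = 51; 28^51 ≡ 33 (mod 61).
Combine by CRT: x ≡ 7 (mod 19), x ≡ 58 (mod 67), x ≡ 33 (mod 61) ⇒ x ≡ 45417 (mod 77653).

45417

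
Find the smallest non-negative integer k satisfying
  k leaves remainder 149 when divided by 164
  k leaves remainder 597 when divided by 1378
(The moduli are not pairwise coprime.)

Combine the congruences pairwise.
gcd(164, 1378) = 2 and 2 | (597 − 149), so the pair is consistent; merging gives k ≡ 39181 (mod 112996), where 112996 = lcm(164, 1378).
The solution is unique modulo lcm(164, 1378) = 112996.

39181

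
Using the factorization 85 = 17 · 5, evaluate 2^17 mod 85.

Mod 17: 2 ≡ 2; by Fermat, exponent reduces to 17 mod 16 = 1; 2^1 ≡ 2 (mod 17).
Mod 5: 2 ≡ 2; by Fermat, exponent reduces to 17 mod 4 = 1; 2^1 ≡ 2 (mod 5).
Combine by CRT: x ≡ 2 (mod 17), x ≡ 2 (mod 5) ⇒ x ≡ 2 (mod 85).

2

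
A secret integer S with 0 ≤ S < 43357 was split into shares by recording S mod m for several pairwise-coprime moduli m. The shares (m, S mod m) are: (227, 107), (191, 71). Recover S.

43237

From S ≡ 107 (mod 227) write S = 107 + 227t. Substituting into S ≡ 71 (mod 191) gives 227t ≡ 155 (mod 191), and since 36⁻¹ ≡ 69 (mod 191), t ≡ 190. Hence S ≡ 107 + 227·190 = 43237 (mod 43357).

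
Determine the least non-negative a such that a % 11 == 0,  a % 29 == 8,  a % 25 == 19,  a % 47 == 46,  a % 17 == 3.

From a ≡ 0 (mod 11) write a = 0 + 11t. Substituting into a ≡ 8 (mod 29) gives 11t ≡ 8 (mod 29), and since 11⁻¹ ≡ 8 (mod 29), t ≡ 6. Hence a ≡ 0 + 11·6 = 66 (mod 319).
From a ≡ 66 (mod 319) write a = 66 + 319t. Substituting into a ≡ 19 (mod 25) gives 319t ≡ 3 (mod 25), and since 19⁻¹ ≡ 4 (mod 25), t ≡ 12. Hence a ≡ 66 + 319·12 = 3894 (mod 7975).
From a ≡ 3894 (mod 7975) write a = 3894 + 7975t. Substituting into a ≡ 46 (mod 47) gives 7975t ≡ 6 (mod 47), and since 32⁻¹ ≡ 25 (mod 47), t ≡ 9. Hence a ≡ 3894 + 7975·9 = 75669 (mod 374825).
From a ≡ 75669 (mod 374825) write a = 75669 + 374825t. Substituting into a ≡ 3 (mod 17) gives 374825t ≡ 1 (mod 17), and since 9⁻¹ ≡ 2 (mod 17), t ≡ 2. Hence a ≡ 75669 + 374825·2 = 825319 (mod 6372025).

825319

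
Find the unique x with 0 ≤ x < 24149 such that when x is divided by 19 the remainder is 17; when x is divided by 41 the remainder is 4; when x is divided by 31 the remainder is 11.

The moduli are pairwise coprime; N = 19·41·31 = 24149.
N/19 = 1271; 1271 ≡ 17 (mod 19); 17·9 ≡ 1, so inverse 9.
N/41 = 589; 589 ≡ 15 (mod 41); 15·11 ≡ 1, so inverse 11.
N/31 = 779; 779 ≡ 4 (mod 31); 4·8 ≡ 1, so inverse 8.
x ≡ 17·1271·9 + 4·589·11 + 11·779·8 = 288931.
288931 mod 24149 = 23292.

23292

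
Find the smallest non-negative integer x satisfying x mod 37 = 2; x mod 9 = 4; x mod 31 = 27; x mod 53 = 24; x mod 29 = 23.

11575489

From x ≡ 2 (mod 37) write x = 2 + 37t. Substituting into x ≡ 4 (mod 9) gives 37t ≡ 2 (mod 9), and since 1⁻¹ ≡ 1 (mod 9), t ≡ 2. Hence x ≡ 2 + 37·2 = 76 (mod 333).
From x ≡ 76 (mod 333) write x = 76 + 333t. Substituting into x ≡ 27 (mod 31) gives 333t ≡ 13 (mod 31), and since 23⁻¹ ≡ 27 (mod 31), t ≡ 10. Hence x ≡ 76 + 333·10 = 3406 (mod 10323).
From x ≡ 3406 (mod 10323) write x = 3406 + 10323t. Substituting into x ≡ 24 (mod 53) gives 10323t ≡ 10 (mod 53), and since 41⁻¹ ≡ 22 (mod 53), t ≡ 8. Hence x ≡ 3406 + 10323·8 = 85990 (mod 547119).
From x ≡ 85990 (mod 547119) write x = 85990 + 547119t. Substituting into x ≡ 23 (mod 29) gives 547119t ≡ 18 (mod 29), and since 5⁻¹ ≡ 6 (mod 29), t ≡ 21. Hence x ≡ 85990 + 547119·21 = 11575489 (mod 15866451).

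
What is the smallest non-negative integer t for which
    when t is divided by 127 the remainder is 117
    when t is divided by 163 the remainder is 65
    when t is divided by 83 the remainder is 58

694934

The moduli are pairwise coprime; N = 127·163·83 = 1718183.
N/127 = 13529; 13529 ≡ 67 (mod 127); 67·91 ≡ 1, so inverse 91.
N/163 = 10541; 10541 ≡ 109 (mod 163); 109·3 ≡ 1, so inverse 3.
N/83 = 20701; 20701 ≡ 34 (mod 83); 34·22 ≡ 1, so inverse 22.
t ≡ 117·13529·91 + 65·10541·3 + 58·20701·22 = 172513234.
172513234 mod 1718183 = 694934.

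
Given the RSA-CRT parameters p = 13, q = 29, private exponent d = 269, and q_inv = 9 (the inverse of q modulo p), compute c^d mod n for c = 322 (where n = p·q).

147

d_p = d mod (p−1) = 269 mod 12 = 5; d_q = d mod (q−1) = 17.
m₁ = c^(d_p) mod p: c ≡ 10 (mod 13), and 10^5 mod 13 = 4.
m₂ = c^(d_q) mod q: c ≡ 3 (mod 29), and 3^17 mod 29 = 2.
h = q_inv·(m₁ − m₂) mod p = 9·(4 − 2) mod 13 = 5.
m = m₂ + h·q = 2 + 5·29 = 147.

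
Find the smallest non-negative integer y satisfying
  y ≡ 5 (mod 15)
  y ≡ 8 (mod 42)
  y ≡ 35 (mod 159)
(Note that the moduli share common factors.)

7190

gcd(15, 42) = 3 and 3 | (8 − 5), so the pair is consistent; merging gives y ≡ 50 (mod 210), where 210 = lcm(15, 42).
gcd(210, 159) = 3 and 3 | (35 − 50), so the pair is consistent; merging gives y ≡ 7190 (mod 11130), where 11130 = lcm(210, 159).
The solution is unique modulo lcm(15, 42, 159) = 11130.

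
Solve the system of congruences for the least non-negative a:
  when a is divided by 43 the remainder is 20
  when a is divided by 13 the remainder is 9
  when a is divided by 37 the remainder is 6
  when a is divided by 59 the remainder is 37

282057

The moduli are pairwise coprime; N = 43·13·37·59 = 1220297.
N/43 = 28379; 28379 ≡ 42 (mod 43); 42·42 ≡ 1, so inverse 42.
N/13 = 93869; 93869 ≡ 9 (mod 13); 9·3 ≡ 1, so inverse 3.
N/37 = 32981; 32981 ≡ 14 (mod 37); 14·8 ≡ 1, so inverse 8.
N/59 = 20683; 20683 ≡ 33 (mod 59); 33·34 ≡ 1, so inverse 34.
a ≡ 20·28379·42 + 9·93869·3 + 6·32981·8 + 37·20683·34 = 53975125.
53975125 mod 1220297 = 282057.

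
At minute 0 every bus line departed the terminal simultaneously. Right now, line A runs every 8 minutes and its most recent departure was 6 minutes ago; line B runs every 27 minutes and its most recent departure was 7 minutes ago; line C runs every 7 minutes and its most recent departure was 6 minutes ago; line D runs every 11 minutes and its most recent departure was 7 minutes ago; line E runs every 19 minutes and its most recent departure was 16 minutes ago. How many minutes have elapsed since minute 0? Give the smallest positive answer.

From t ≡ 6 (mod 8) write t = 6 + 8s. Substituting into t ≡ 7 (mod 27) gives 8s ≡ 1 (mod 27), and since 8⁻¹ ≡ 17 (mod 27), s ≡ 17. Hence t ≡ 6 + 8·17 = 142 (mod 216).
From t ≡ 142 (mod 216) write t = 142 + 216s. Substituting into t ≡ 6 (mod 7) gives 216s ≡ 4 (mod 7), and since 6⁻¹ ≡ 6 (mod 7), s ≡ 3. Hence t ≡ 142 + 216·3 = 790 (mod 1512).
From t ≡ 790 (mod 1512) write t = 790 + 1512s. Substituting into t ≡ 7 (mod 11) gives 1512s ≡ 9 (mod 11), and since 5⁻¹ ≡ 9 (mod 11), s ≡ 4. Hence t ≡ 790 + 1512·4 = 6838 (mod 16632).
From t ≡ 6838 (mod 16632) write t = 6838 + 16632s. Substituting into t ≡ 16 (mod 19) gives 16632s ≡ 18 (mod 19), and since 7⁻¹ ≡ 11 (mod 19), s ≡ 8. Hence t ≡ 6838 + 16632·8 = 139894 (mod 316008).

139894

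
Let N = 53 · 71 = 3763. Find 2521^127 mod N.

Mod 53: 2521 ≡ 30; by Fermat, exponent reduces to 127 mod 52 = 23; 30^23 ≡ 23 (mod 53).
Mod 71: 2521 ≡ 36; by Fermat, exponent reduces to 127 mod 70 = 57; 36^57 ≡ 27 (mod 71).
Combine by CRT: x ≡ 23 (mod 53), x ≡ 27 (mod 71) ⇒ x ≡ 2938 (mod 3763).

2938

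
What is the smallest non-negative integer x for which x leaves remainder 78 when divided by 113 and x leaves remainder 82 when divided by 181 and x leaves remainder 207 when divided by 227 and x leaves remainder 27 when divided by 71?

1509984

The moduli are pairwise coprime; N = 113·181·227·71 = 329641001.
N/113 = 2917177; 2917177 ≡ 82 (mod 113); 82·51 ≡ 1, so inverse 51.
N/181 = 1821221; 1821221 ≡ 180 (mod 181); 180·180 ≡ 1, so inverse 180.
N/227 = 1452163; 1452163 ≡ 44 (mod 227); 44·129 ≡ 1, so inverse 129.
N/71 = 4642831; 4642831 ≡ 70 (mod 71); 70·70 ≡ 1, so inverse 70.
x ≡ 78·2917177·51 + 82·1821221·180 + 207·1452163·129 + 27·4642831·70 = 86037811245.
86037811245 mod 329641001 = 1509984.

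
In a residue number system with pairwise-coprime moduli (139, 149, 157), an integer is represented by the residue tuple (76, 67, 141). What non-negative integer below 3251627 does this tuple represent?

The moduli are pairwise coprime; N = 139·149·157 = 3251627.
N/139 = 23393; 23393 ≡ 41 (mod 139); 41·78 ≡ 1, so inverse 78.
N/149 = 21823; 21823 ≡ 69 (mod 149); 69·54 ≡ 1, so inverse 54.
N/157 = 20711; 20711 ≡ 144 (mod 157); 144·12 ≡ 1, so inverse 12.
x ≡ 76·23393·78 + 67·21823·54 + 141·20711·12 = 252672330.
252672330 mod 3251627 = 2297051.

2297051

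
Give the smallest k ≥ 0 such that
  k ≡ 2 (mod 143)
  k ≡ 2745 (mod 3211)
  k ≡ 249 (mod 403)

gcd(143, 3211) = 13 and 13 | (2745 − 2), so the pair is consistent; merging gives k ≡ 15589 (mod 35321), where 35321 = lcm(143, 3211).
gcd(35321, 403) = 13 and 13 | (249 − 15589), so the pair is consistent; merging gives k ≡ 121552 (mod 1094951), where 1094951 = lcm(35321, 403).
The solution is unique modulo lcm(143, 3211, 403) = 1094951.

121552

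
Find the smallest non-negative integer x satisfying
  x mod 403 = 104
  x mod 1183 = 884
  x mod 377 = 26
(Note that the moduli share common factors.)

513123

Combine the congruences pairwise.
gcd(403, 1183) = 13 and 13 | (884 − 104), so the pair is consistent; merging gives x ≡ 36374 (mod 36673), where 36673 = lcm(403, 1183).
gcd(36673, 377) = 13 and 13 | (26 − 36374), so the pair is consistent; merging gives x ≡ 513123 (mod 1063517), where 1063517 = lcm(36673, 377).
The solution is unique modulo lcm(403, 1183, 377) = 1063517.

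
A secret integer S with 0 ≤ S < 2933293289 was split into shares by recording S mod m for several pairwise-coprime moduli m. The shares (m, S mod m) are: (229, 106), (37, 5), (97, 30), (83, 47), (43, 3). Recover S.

947411349

The moduli are pairwise coprime; N = 229·37·97·83·43 = 2933293289.
N/229 = 12809141; 12809141 ≡ 26 (mod 229); 26·185 ≡ 1, so inverse 185.
N/37 = 79278197; 79278197 ≡ 36 (mod 37); 36·36 ≡ 1, so inverse 36.
N/97 = 30240137; 30240137 ≡ 96 (mod 97); 96·96 ≡ 1, so inverse 96.
N/83 = 35340883; 35340883 ≡ 64 (mod 83); 64·48 ≡ 1, so inverse 48.
N/43 = 68216123; 68216123 ≡ 20 (mod 43); 20·28 ≡ 1, so inverse 28.
S ≡ 106·12809141·185 + 5·79278197·36 + 30·30240137·96 + 47·35340883·48 + 3·68216123·28 = 438008111410.
438008111410 mod 2933293289 = 947411349.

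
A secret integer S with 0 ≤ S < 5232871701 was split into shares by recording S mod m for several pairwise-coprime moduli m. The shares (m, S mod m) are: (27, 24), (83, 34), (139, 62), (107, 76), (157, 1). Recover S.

354433938

The moduli are pairwise coprime; N = 27·83·139·107·157 = 5232871701.
N/27 = 193810063; 193810063 ≡ 13 (mod 27); 13·25 ≡ 1, so inverse 25.
N/83 = 63046647; 63046647 ≡ 13 (mod 83); 13·32 ≡ 1, so inverse 32.
N/139 = 37646559; 37646559 ≡ 77 (mod 139); 77·65 ≡ 1, so inverse 65.
N/107 = 48905343; 48905343 ≡ 30 (mod 107); 30·25 ≡ 1, so inverse 25.
N/157 = 33330393; 33330393 ≡ 78 (mod 157); 78·155 ≡ 1, so inverse 155.
S ≡ 24·193810063·25 + 34·63046647·32 + 62·37646559·65 + 76·48905343·25 + 1·33330393·155 = 434682785121.
434682785121 mod 5232871701 = 354433938.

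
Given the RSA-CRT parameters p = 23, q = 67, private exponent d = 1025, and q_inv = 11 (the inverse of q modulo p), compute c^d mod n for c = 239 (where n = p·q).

d_p = d mod (p−1) = 1025 mod 22 = 13; d_q = d mod (q−1) = 35.
m₁ = c^(d_p) mod p: c ≡ 9 (mod 23), and 9^13 mod 23 = 12.
m₂ = c^(d_q) mod q: c ≡ 38 (mod 67), and 38^35 mod 67 = 30.
h = q_inv·(m₁ − m₂) mod p = 11·(12 − 30) mod 23 = 9.
m = m₂ + h·q = 30 + 9·67 = 633.

633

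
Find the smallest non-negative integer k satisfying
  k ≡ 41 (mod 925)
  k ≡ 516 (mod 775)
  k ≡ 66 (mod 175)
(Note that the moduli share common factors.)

55541

Combine the congruences pairwise.
gcd(925, 775) = 25 and 25 | (516 − 41), so the pair is consistent; merging gives k ≡ 26866 (mod 28675), where 28675 = lcm(925, 775).
gcd(28675, 175) = 25 and 25 | (66 − 26866), so the pair is consistent; merging gives k ≡ 55541 (mod 200725), where 200725 = lcm(28675, 175).
The solution is unique modulo lcm(925, 775, 175) = 200725.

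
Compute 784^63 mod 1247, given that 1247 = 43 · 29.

Mod 43: 784 ≡ 10; by Fermat, exponent reduces to 63 mod 42 = 21; 10^21 ≡ 1 (mod 43).
Mod 29: 784 ≡ 1; by Fermat, exponent reduces to 63 mod 28 = 7; 1^7 ≡ 1 (mod 29).
Combine by CRT: x ≡ 1 (mod 43), x ≡ 1 (mod 29) ⇒ x ≡ 1 (mod 1247).

1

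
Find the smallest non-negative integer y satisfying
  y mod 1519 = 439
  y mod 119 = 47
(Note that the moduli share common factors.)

21705

gcd(1519, 119) = 7 and 7 | (47 − 439), so the pair is consistent; merging gives y ≡ 21705 (mod 25823), where 25823 = lcm(1519, 119).
The solution is unique modulo lcm(1519, 119) = 25823.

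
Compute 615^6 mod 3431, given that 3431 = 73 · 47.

195

Mod 73: 615 ≡ 31; 31^6 ≡ 49 (mod 73).
Mod 47: 615 ≡ 4; 4^6 ≡ 7 (mod 47).
Combine by CRT: x ≡ 49 (mod 73), x ≡ 7 (mod 47) ⇒ x ≡ 195 (mod 3431).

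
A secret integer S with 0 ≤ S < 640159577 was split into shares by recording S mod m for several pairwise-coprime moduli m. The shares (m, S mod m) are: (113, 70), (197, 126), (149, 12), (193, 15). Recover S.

4281527

The moduli are pairwise coprime; N = 113·197·149·193 = 640159577.
N/113 = 5665129; 5665129 ≡ 100 (mod 113); 100·26 ≡ 1, so inverse 26.
N/197 = 3249541; 3249541 ≡ 26 (mod 197); 26·144 ≡ 1, so inverse 144.
N/149 = 4296373; 4296373 ≡ 107 (mod 149); 107·39 ≡ 1, so inverse 39.
N/193 = 3316889; 3316889 ≡ 184 (mod 193); 184·150 ≡ 1, so inverse 150.
S ≡ 70·5665129·26 + 126·3249541·144 + 12·4296373·39 + 15·3316889·150 = 78743909498.
78743909498 mod 640159577 = 4281527.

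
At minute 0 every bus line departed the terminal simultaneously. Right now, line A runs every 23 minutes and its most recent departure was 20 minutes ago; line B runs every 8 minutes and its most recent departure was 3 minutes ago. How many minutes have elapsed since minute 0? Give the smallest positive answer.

43

From t ≡ 20 (mod 23) write t = 20 + 23s. Substituting into t ≡ 3 (mod 8) gives 23s ≡ 7 (mod 8), and since 7⁻¹ ≡ 7 (mod 8), s ≡ 1. Hence t ≡ 20 + 23·1 = 43 (mod 184).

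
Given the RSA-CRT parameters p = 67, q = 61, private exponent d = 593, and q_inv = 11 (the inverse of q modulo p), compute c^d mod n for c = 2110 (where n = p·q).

d_p = d mod (p−1) = 593 mod 66 = 65; d_q = d mod (q−1) = 53.
m₁ = c^(d_p) mod p: c ≡ 33 (mod 67), and 33^65 mod 67 = 65.
m₂ = c^(d_q) mod q: c ≡ 36 (mod 61), and 36^53 mod 61 = 5.
h = q_inv·(m₁ − m₂) mod p = 11·(65 − 5) mod 67 = 57.
m = m₂ + h·q = 5 + 57·61 = 3482.

3482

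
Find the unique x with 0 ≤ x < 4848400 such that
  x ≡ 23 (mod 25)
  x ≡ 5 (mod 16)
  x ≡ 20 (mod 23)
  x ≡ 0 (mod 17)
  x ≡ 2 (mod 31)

Combine the congruences pairwise.
From x ≡ 23 (mod 25) write x = 23 + 25t. Substituting into x ≡ 5 (mod 16) gives 25t ≡ 14 (mod 16), and since 9⁻¹ ≡ 9 (mod 16), t ≡ 14. Hence x ≡ 23 + 25·14 = 373 (mod 400).
From x ≡ 373 (mod 400) write x = 373 + 400t. Substituting into x ≡ 20 (mod 23) gives 400t ≡ 15 (mod 23), and since 9⁻¹ ≡ 18 (mod 23), t ≡ 17. Hence x ≡ 373 + 400·17 = 7173 (mod 9200).
From x ≡ 7173 (mod 9200) write x = 7173 + 9200t. Substituting into x ≡ 0 (mod 17) gives 9200t ≡ 1 (mod 17), and since 3⁻¹ ≡ 6 (mod 17), t ≡ 6. Hence x ≡ 7173 + 9200·6 = 62373 (mod 156400).
From x ≡ 62373 (mod 156400) write x = 62373 + 156400t. Substituting into x ≡ 2 (mod 31) gives 156400t ≡ 1 (mod 31), and since 5⁻¹ ≡ 25 (mod 31), t ≡ 25. Hence x ≡ 62373 + 156400·25 = 3972373 (mod 4848400).

3972373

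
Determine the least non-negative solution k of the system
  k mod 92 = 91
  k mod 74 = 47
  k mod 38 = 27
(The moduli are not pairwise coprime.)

62651

gcd(92, 74) = 2 and 2 | (47 − 91), so the pair is consistent; merging gives k ≡ 1379 (mod 3404), where 3404 = lcm(92, 74).
gcd(3404, 38) = 2 and 2 | (27 − 1379), so the pair is consistent; merging gives k ≡ 62651 (mod 64676), where 64676 = lcm(3404, 38).
The solution is unique modulo lcm(92, 74, 38) = 64676.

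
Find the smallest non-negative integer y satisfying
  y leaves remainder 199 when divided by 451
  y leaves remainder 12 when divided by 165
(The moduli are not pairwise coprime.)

3807

Combine the congruences pairwise.
gcd(451, 165) = 11 and 11 | (12 − 199), so the pair is consistent; merging gives y ≡ 3807 (mod 6765), where 6765 = lcm(451, 165).
The solution is unique modulo lcm(451, 165) = 6765.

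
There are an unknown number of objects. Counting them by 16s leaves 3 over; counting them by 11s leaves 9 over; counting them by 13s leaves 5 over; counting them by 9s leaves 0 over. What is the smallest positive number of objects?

10899

The moduli are pairwise coprime; M = 16·11·13·9 = 20592.
M/16 = 1287; 1287 ≡ 7 (mod 16); 7·7 ≡ 1, so inverse 7.
M/11 = 1872; 1872 ≡ 2 (mod 11); 2·6 ≡ 1, so inverse 6.
M/13 = 1584; 1584 ≡ 11 (mod 13); 11·6 ≡ 1, so inverse 6.
M/9 = 2288; 2288 ≡ 2 (mod 9); 2·5 ≡ 1, so inverse 5.
N ≡ 3·1287·7 + 9·1872·6 + 5·1584·6 + 0·2288·5 = 175635.
175635 mod 20592 = 10899.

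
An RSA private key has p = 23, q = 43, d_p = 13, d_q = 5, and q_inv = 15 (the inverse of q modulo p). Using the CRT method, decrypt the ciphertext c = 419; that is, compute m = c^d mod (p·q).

m₁ = c^(d_p) mod p: c ≡ 5 (mod 23), and 5^13 mod 23 = 21.
m₂ = c^(d_q) mod q: c ≡ 32 (mod 43), and 32^5 mod 43 = 27.
h = q_inv·(m₁ − m₂) mod p = 15·(21 − 27) mod 23 = 2.
m = m₂ + h·q = 27 + 2·43 = 113.

113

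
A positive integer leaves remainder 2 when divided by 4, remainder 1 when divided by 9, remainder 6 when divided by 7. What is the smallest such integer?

118

From a ≡ 2 (mod 4) write a = 2 + 4t. Substituting into a ≡ 1 (mod 9) gives 4t ≡ 8 (mod 9), and since 4⁻¹ ≡ 7 (mod 9), t ≡ 2. Hence a ≡ 2 + 4·2 = 10 (mod 36).
From a ≡ 10 (mod 36) write a = 10 + 36t. Substituting into a ≡ 6 (mod 7) gives 36t ≡ 3 (mod 7), and since 1⁻¹ ≡ 1 (mod 7), t ≡ 3. Hence a ≡ 10 + 36·3 = 118 (mod 252).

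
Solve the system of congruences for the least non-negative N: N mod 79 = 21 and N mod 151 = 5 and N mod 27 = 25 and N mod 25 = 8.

Combine the congruences pairwise.
From N ≡ 21 (mod 79) write N = 21 + 79t. Substituting into N ≡ 5 (mod 151) gives 79t ≡ 135 (mod 151), and since 79⁻¹ ≡ 65 (mod 151), t ≡ 17. Hence N ≡ 21 + 79·17 = 1364 (mod 11929).
From N ≡ 1364 (mod 11929) write N = 1364 + 11929t. Substituting into N ≡ 25 (mod 27) gives 11929t ≡ 11 (mod 27), and since 22⁻¹ ≡ 16 (mod 27), t ≡ 14. Hence N ≡ 1364 + 11929·14 = 168370 (mod 322083).
From N ≡ 168370 (mod 322083) write N = 168370 + 322083t. Substituting into N ≡ 8 (mod 25) gives 322083t ≡ 13 (mod 25), and since 8⁻¹ ≡ 22 (mod 25), t ≡ 11. Hence N ≡ 168370 + 322083·11 = 3711283 (mod 8052075).

3711283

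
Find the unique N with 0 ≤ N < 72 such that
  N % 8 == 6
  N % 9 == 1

46

From N ≡ 6 (mod 8) write N = 6 + 8t. Substituting into N ≡ 1 (mod 9) gives 8t ≡ 4 (mod 9), and since 8⁻¹ ≡ 8 (mod 9), t ≡ 5. Hence N ≡ 6 + 8·5 = 46 (mod 72).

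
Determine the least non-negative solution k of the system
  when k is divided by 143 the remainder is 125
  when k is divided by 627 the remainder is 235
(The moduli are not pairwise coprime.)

gcd(143, 627) = 11 and 11 | (235 − 125), so the pair is consistent; merging gives k ≡ 7132 (mod 8151), where 8151 = lcm(143, 627).
The solution is unique modulo lcm(143, 627) = 8151.

7132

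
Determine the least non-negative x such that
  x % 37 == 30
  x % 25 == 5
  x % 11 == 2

4655

The moduli are pairwise coprime; N = 37·25·11 = 10175.
N/37 = 275; 275 ≡ 16 (mod 37); 16·7 ≡ 1, so inverse 7.
N/25 = 407; 407 ≡ 7 (mod 25); 7·18 ≡ 1, so inverse 18.
N/11 = 925; 925 ≡ 1 (mod 11), inverse 1.
x ≡ 30·275·7 + 5·407·18 + 2·925·1 = 96230.
96230 mod 10175 = 4655.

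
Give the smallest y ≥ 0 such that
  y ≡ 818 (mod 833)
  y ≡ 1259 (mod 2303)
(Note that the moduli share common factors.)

35804

Combine the congruences pairwise.
gcd(833, 2303) = 49 and 49 | (1259 − 818), so the pair is consistent; merging gives y ≡ 35804 (mod 39151), where 39151 = lcm(833, 2303).
The solution is unique modulo lcm(833, 2303) = 39151.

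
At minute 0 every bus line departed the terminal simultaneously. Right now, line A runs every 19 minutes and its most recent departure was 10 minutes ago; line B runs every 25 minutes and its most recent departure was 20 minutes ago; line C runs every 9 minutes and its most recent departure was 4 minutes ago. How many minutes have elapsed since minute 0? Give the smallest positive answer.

From t ≡ 10 (mod 19) write t = 10 + 19s. Substituting into t ≡ 20 (mod 25) gives 19s ≡ 10 (mod 25), and since 19⁻¹ ≡ 4 (mod 25), s ≡ 15. Hence t ≡ 10 + 19·15 = 295 (mod 475).
From t ≡ 295 (mod 475) write t = 295 + 475s. Substituting into t ≡ 4 (mod 9) gives 475s ≡ 6 (mod 9), and since 7⁻¹ ≡ 4 (mod 9), s ≡ 6. Hence t ≡ 295 + 475·6 = 3145 (mod 4275).

3145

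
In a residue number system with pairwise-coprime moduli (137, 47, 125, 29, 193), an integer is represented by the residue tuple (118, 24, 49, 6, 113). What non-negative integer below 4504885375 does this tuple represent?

2250134424

Combine the congruences pairwise.
From x ≡ 118 (mod 137) write x = 118 + 137t. Substituting into x ≡ 24 (mod 47) gives 137t ≡ 0 (mod 47), and since 43⁻¹ ≡ 35 (mod 47), t ≡ 0. Hence x ≡ 118 + 137·0 = 118 (mod 6439).
From x ≡ 118 (mod 6439) write x = 118 + 6439t. Substituting into x ≡ 49 (mod 125) gives 6439t ≡ 56 (mod 125), and since 64⁻¹ ≡ 84 (mod 125), t ≡ 79. Hence x ≡ 118 + 6439·79 = 508799 (mod 804875).
From x ≡ 508799 (mod 804875) write x = 508799 + 804875t. Substituting into x ≡ 6 (mod 29) gives 804875t ≡ 12 (mod 29), and since 9⁻¹ ≡ 13 (mod 29), t ≡ 11. Hence x ≡ 508799 + 804875·11 = 9362424 (mod 23341375).
From x ≡ 9362424 (mod 23341375) write x = 9362424 + 23341375t. Substituting into x ≡ 113 (mod 193) gives 23341375t ≡ 119 (mod 193), and since 148⁻¹ ≡ 30 (mod 193), t ≡ 96. Hence x ≡ 9362424 + 23341375·96 = 2250134424 (mod 4504885375).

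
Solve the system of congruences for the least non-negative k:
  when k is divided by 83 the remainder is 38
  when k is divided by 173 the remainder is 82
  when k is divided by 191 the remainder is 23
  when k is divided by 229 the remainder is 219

441376193

The moduli are pairwise coprime; N = 83·173·191·229 = 628048301.
N/83 = 7566847; 7566847 ≡ 69 (mod 83); 69·77 ≡ 1, so inverse 77.
N/173 = 3630337; 3630337 ≡ 105 (mod 173); 105·145 ≡ 1, so inverse 145.
N/191 = 3288211; 3288211 ≡ 146 (mod 191); 146·174 ≡ 1, so inverse 174.
N/229 = 2742569; 2742569 ≡ 65 (mod 229); 65·74 ≡ 1, so inverse 74.
k ≡ 38·7566847·77 + 82·3630337·145 + 23·3288211·174 + 219·2742569·74 = 122910794888.
122910794888 mod 628048301 = 441376193.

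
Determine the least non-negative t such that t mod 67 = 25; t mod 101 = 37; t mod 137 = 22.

247992

From t ≡ 25 (mod 67) write t = 25 + 67s. Substituting into t ≡ 37 (mod 101) gives 67s ≡ 12 (mod 101), and since 67⁻¹ ≡ 98 (mod 101), s ≡ 65. Hence t ≡ 25 + 67·65 = 4380 (mod 6767).
From t ≡ 4380 (mod 6767) write t = 4380 + 6767s. Substituting into t ≡ 22 (mod 137) gives 6767s ≡ 26 (mod 137), and since 54⁻¹ ≡ 33 (mod 137), s ≡ 36. Hence t ≡ 4380 + 6767·36 = 247992 (mod 927079).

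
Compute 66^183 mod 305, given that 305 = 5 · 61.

186

Mod 5: 66 ≡ 1; by Fermat, exponent reduces to 183 mod 4 = 3; 1^3 ≡ 1 (mod 5).
Mod 61: 66 ≡ 5; by Fermat, exponent reduces to 183 mod 60 = 3; 5^3 ≡ 3 (mod 61).
Combine by CRT: x ≡ 1 (mod 5), x ≡ 3 (mod 61) ⇒ x ≡ 186 (mod 305).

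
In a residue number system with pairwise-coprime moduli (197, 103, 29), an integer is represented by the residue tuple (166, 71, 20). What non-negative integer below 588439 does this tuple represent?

166828

The moduli are pairwise coprime; N = 197·103·29 = 588439.
N/197 = 2987; 2987 ≡ 32 (mod 197); 32·117 ≡ 1, so inverse 117.
N/103 = 5713; 5713 ≡ 48 (mod 103); 48·88 ≡ 1, so inverse 88.
N/29 = 20291; 20291 ≡ 20 (mod 29); 20·16 ≡ 1, so inverse 16.
x ≡ 166·2987·117 + 71·5713·88 + 20·20291·16 = 100201458.
100201458 mod 588439 = 166828.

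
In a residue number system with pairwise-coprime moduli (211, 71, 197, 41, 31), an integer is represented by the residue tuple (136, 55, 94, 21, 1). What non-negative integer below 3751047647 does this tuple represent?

From x ≡ 136 (mod 211) write x = 136 + 211t. Substituting into x ≡ 55 (mod 71) gives 211t ≡ 61 (mod 71), and since 69⁻¹ ≡ 35 (mod 71), t ≡ 5. Hence x ≡ 136 + 211·5 = 1191 (mod 14981).
From x ≡ 1191 (mod 14981) write x = 1191 + 14981t. Substituting into x ≡ 94 (mod 197) gives 14981t ≡ 85 (mod 197), and since 9⁻¹ ≡ 22 (mod 197), t ≡ 97. Hence x ≡ 1191 + 14981·97 = 1454348 (mod 2951257).
From x ≡ 1454348 (mod 2951257) write x = 1454348 + 2951257t. Substituting into x ≡ 21 (mod 41) gives 2951257t ≡ 25 (mod 41), and since 36⁻¹ ≡ 8 (mod 41), t ≡ 36. Hence x ≡ 1454348 + 2951257·36 = 107699600 (mod 121001537).
From x ≡ 107699600 (mod 121001537) write x = 107699600 + 121001537t. Substituting into x ≡ 1 (mod 31) gives 121001537t ≡ 12 (mod 31), and since 12⁻¹ ≡ 13 (mod 31), t ≡ 1. Hence x ≡ 107699600 + 121001537·1 = 228701137 (mod 3751047647).

228701137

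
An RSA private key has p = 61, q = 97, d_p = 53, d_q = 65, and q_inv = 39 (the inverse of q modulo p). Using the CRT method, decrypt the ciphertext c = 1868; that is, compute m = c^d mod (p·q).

3688

m₁ = c^(d_p) mod p: c ≡ 38 (mod 61), and 38^53 mod 61 = 28.
m₂ = c^(d_q) mod q: c ≡ 25 (mod 97), and 25^65 mod 97 = 2.
h = q_inv·(m₁ − m₂) mod p = 39·(28 − 2) mod 61 = 38.
m = m₂ + h·q = 2 + 38·97 = 3688.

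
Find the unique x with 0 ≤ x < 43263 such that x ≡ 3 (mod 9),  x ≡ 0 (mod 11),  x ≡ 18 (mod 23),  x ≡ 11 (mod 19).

From x ≡ 3 (mod 9) write x = 3 + 9t. Substituting into x ≡ 0 (mod 11) gives 9t ≡ 8 (mod 11), and since 9⁻¹ ≡ 5 (mod 11), t ≡ 7. Hence x ≡ 3 + 9·7 = 66 (mod 99).
From x ≡ 66 (mod 99) write x = 66 + 99t. Substituting into x ≡ 18 (mod 23) gives 99t ≡ 21 (mod 23), and since 7⁻¹ ≡ 10 (mod 23), t ≡ 3. Hence x ≡ 66 + 99·3 = 363 (mod 2277).
From x ≡ 363 (mod 2277) write x = 363 + 2277t. Substituting into x ≡ 11 (mod 19) gives 2277t ≡ 9 (mod 19), and since 16⁻¹ ≡ 6 (mod 19), t ≡ 16. Hence x ≡ 363 + 2277·16 = 36795 (mod 43263).

36795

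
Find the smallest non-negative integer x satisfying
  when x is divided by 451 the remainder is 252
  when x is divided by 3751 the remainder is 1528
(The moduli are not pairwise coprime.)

39038

gcd(451, 3751) = 11 and 11 | (1528 − 252), so the pair is consistent; merging gives x ≡ 39038 (mod 153791), where 153791 = lcm(451, 3751).
The solution is unique modulo lcm(451, 3751) = 153791.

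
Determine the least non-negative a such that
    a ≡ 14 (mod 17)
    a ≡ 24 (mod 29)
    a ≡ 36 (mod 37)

Combine the congruences pairwise.
From a ≡ 14 (mod 17) write a = 14 + 17t. Substituting into a ≡ 24 (mod 29) gives 17t ≡ 10 (mod 29), and since 17⁻¹ ≡ 12 (mod 29), t ≡ 4. Hence a ≡ 14 + 17·4 = 82 (mod 493).
From a ≡ 82 (mod 493) write a = 82 + 493t. Substituting into a ≡ 36 (mod 37) gives 493t ≡ 28 (mod 37), and since 12⁻¹ ≡ 34 (mod 37), t ≡ 27. Hence a ≡ 82 + 493·27 = 13393 (mod 18241).

13393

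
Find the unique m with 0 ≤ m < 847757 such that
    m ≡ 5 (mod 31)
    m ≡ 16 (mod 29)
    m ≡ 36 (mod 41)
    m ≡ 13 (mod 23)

The moduli are pairwise coprime; N = 31·29·41·23 = 847757.
N/31 = 27347; 27347 ≡ 5 (mod 31); 5·25 ≡ 1, so inverse 25.
N/29 = 29233; 29233 ≡ 1 (mod 29), inverse 1.
N/41 = 20677; 20677 ≡ 13 (mod 41); 13·19 ≡ 1, so inverse 19.
N/23 = 36859; 36859 ≡ 13 (mod 23); 13·16 ≡ 1, so inverse 16.
m ≡ 5·27347·25 + 16·29233·1 + 36·20677·19 + 13·36859·16 = 25695843.
25695843 mod 847757 = 263133.

263133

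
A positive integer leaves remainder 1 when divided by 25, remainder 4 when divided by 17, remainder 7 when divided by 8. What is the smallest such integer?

1551

Combine the congruences pairwise.
From n ≡ 1 (mod 25) write n = 1 + 25t. Substituting into n ≡ 4 (mod 17) gives 25t ≡ 3 (mod 17), and since 8⁻¹ ≡ 15 (mod 17), t ≡ 11. Hence n ≡ 1 + 25·11 = 276 (mod 425).
From n ≡ 276 (mod 425) write n = 276 + 425t. Substituting into n ≡ 7 (mod 8) gives 425t ≡ 3 (mod 8), and since 1⁻¹ ≡ 1 (mod 8), t ≡ 3. Hence n ≡ 276 + 425·3 = 1551 (mod 3400).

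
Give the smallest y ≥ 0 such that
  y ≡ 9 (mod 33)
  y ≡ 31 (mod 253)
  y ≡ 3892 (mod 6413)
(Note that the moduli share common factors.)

gcd(33, 253) = 11 and 11 | (31 − 9), so the pair is consistent; merging gives y ≡ 537 (mod 759), where 759 = lcm(33, 253).
gcd(759, 6413) = 11 and 11 | (3892 − 537), so the pair is consistent; merging gives y ≡ 183456 (mod 442497), where 442497 = lcm(759, 6413).
The solution is unique modulo lcm(33, 253, 6413) = 442497.

183456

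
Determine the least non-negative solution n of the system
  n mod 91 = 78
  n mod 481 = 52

533

Combine the congruences pairwise.
gcd(91, 481) = 13 and 13 | (52 − 78), so the pair is consistent; merging gives n ≡ 533 (mod 3367), where 3367 = lcm(91, 481).
The solution is unique modulo lcm(91, 481) = 3367.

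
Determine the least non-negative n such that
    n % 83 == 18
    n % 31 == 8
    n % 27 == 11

23258

The moduli are pairwise coprime; M = 83·31·27 = 69471.
M/83 = 837; 837 ≡ 7 (mod 83); 7·12 ≡ 1, so inverse 12.
M/31 = 2241; 2241 ≡ 9 (mod 31); 9·7 ≡ 1, so inverse 7.
M/27 = 2573; 2573 ≡ 8 (mod 27); 8·17 ≡ 1, so inverse 17.
n ≡ 18·837·12 + 8·2241·7 + 11·2573·17 = 787439.
787439 mod 69471 = 23258.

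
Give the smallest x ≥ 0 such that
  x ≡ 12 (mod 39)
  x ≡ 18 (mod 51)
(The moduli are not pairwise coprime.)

gcd(39, 51) = 3 and 3 | (18 − 12), so the pair is consistent; merging gives x ≡ 324 (mod 663), where 663 = lcm(39, 51).
The solution is unique modulo lcm(39, 51) = 663.

324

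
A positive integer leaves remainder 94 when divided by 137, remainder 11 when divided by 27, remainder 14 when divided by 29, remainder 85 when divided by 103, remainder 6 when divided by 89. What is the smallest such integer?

934363658

The moduli are pairwise coprime; N = 137·27·29·103·89 = 983353257.
N/137 = 7177761; 7177761 ≡ 57 (mod 137); 57·125 ≡ 1, so inverse 125.
N/27 = 36420491; 36420491 ≡ 2 (mod 27); 2·14 ≡ 1, so inverse 14.
N/29 = 33908733; 33908733 ≡ 19 (mod 29); 19·26 ≡ 1, so inverse 26.
N/103 = 9547119; 9547119 ≡ 49 (mod 103); 49·82 ≡ 1, so inverse 82.
N/89 = 11048913; 11048913 ≡ 8 (mod 89); 8·78 ≡ 1, so inverse 78.
a ≡ 94·7177761·125 + 11·36420491·14 + 14·33908733·26 + 85·9547119·82 + 6·11048913·78 = 174004536890.
174004536890 mod 983353257 = 934363658.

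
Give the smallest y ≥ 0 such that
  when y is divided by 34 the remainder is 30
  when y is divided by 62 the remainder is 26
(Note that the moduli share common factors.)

Combine the congruences pairwise.
gcd(34, 62) = 2 and 2 | (26 − 30), so the pair is consistent; merging gives y ≡ 336 (mod 1054), where 1054 = lcm(34, 62).
The solution is unique modulo lcm(34, 62) = 1054.

336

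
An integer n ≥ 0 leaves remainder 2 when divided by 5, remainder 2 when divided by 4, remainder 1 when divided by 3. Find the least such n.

The moduli are pairwise coprime; M = 5·4·3 = 60.
M/5 = 12; 12 ≡ 2 (mod 5); 2·3 ≡ 1, so inverse 3.
M/4 = 15; 15 ≡ 3 (mod 4); 3·3 ≡ 1, so inverse 3.
M/3 = 20; 20 ≡ 2 (mod 3); 2·2 ≡ 1, so inverse 2.
n ≡ 2·12·3 + 2·15·3 + 1·20·2 = 202.
202 mod 60 = 22.

22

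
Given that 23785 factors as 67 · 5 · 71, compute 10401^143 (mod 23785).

Mod 67: 10401 ≡ 16; by Fermat, exponent reduces to 143 mod 66 = 11; 16^11 ≡ 29 (mod 67).
Mod 5: 10401 ≡ 1; by Fermat, exponent reduces to 143 mod 4 = 3; 1^3 ≡ 1 (mod 5).
Mod 71: 10401 ≡ 35; by Fermat, exponent reduces to 143 mod 70 = 3; 35^3 ≡ 62 (mod 71).
Combine by CRT: x ≡ 29 (mod 67), x ≡ 1 (mod 5), x ≡ 62 (mod 71) ⇒ x ≡ 7801 (mod 23785).

7801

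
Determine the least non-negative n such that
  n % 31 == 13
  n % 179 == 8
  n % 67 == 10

324893

The moduli are pairwise coprime; M = 31·179·67 = 371783.
M/31 = 11993; 11993 ≡ 27 (mod 31); 27·23 ≡ 1, so inverse 23.
M/179 = 2077; 2077 ≡ 108 (mod 179); 108·121 ≡ 1, so inverse 121.
M/67 = 5549; 5549 ≡ 55 (mod 67); 55·39 ≡ 1, so inverse 39.
n ≡ 13·11993·23 + 8·2077·121 + 10·5549·39 = 7760553.
7760553 mod 371783 = 324893.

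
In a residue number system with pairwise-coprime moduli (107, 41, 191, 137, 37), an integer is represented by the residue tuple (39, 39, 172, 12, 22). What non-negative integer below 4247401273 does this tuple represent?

Combine the congruences pairwise.
From x ≡ 39 (mod 107) write x = 39 + 107t. Substituting into x ≡ 39 (mod 41) gives 107t ≡ 0 (mod 41), and since 25⁻¹ ≡ 23 (mod 41), t ≡ 0. Hence x ≡ 39 + 107·0 = 39 (mod 4387).
From x ≡ 39 (mod 4387) write x = 39 + 4387t. Substituting into x ≡ 172 (mod 191) gives 4387t ≡ 133 (mod 191), and since 185⁻¹ ≡ 159 (mod 191), t ≡ 137. Hence x ≡ 39 + 4387·137 = 601058 (mod 837917).
From x ≡ 601058 (mod 837917) write x = 601058 + 837917t. Substituting into x ≡ 12 (mod 137) gives 837917t ≡ 110 (mod 137), and since 25⁻¹ ≡ 11 (mod 137), t ≡ 114. Hence x ≡ 601058 + 837917·114 = 96123596 (mod 114794629).
From x ≡ 96123596 (mod 114794629) write x = 96123596 + 114794629t. Substituting into x ≡ 22 (mod 37) gives 114794629t ≡ 21 (mod 37), and since 20⁻¹ ≡ 13 (mod 37), t ≡ 14. Hence x ≡ 96123596 + 114794629·14 = 1703248402 (mod 4247401273).

1703248402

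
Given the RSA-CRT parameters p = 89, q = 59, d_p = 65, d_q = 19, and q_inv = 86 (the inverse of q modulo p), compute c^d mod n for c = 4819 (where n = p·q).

m₁ = c^(d_p) mod p: c ≡ 13 (mod 89), and 13^65 mod 89 = 30.
m₂ = c^(d_q) mod q: c ≡ 40 (mod 59), and 40^19 mod 59 = 37.
h = q_inv·(m₁ − m₂) mod p = 86·(30 − 37) mod 89 = 21.
m = m₂ + h·q = 37 + 21·59 = 1276.

1276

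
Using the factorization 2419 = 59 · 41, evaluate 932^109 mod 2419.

463

Mod 59: 932 ≡ 47; by Fermat, exponent reduces to 109 mod 58 = 51; 47^51 ≡ 50 (mod 59).
Mod 41: 932 ≡ 30; by Fermat, exponent reduces to 109 mod 40 = 29; 30^29 ≡ 12 (mod 41).
Combine by CRT: x ≡ 50 (mod 59), x ≡ 12 (mod 41) ⇒ x ≡ 463 (mod 2419).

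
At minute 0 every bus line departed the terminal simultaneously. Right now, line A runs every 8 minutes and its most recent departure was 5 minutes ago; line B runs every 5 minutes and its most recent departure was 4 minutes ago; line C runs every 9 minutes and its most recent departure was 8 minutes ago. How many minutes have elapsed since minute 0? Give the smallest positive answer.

269

The moduli are pairwise coprime; N = 8·5·9 = 360.
N/8 = 45; 45 ≡ 5 (mod 8); 5·5 ≡ 1, so inverse 5.
N/5 = 72; 72 ≡ 2 (mod 5); 2·3 ≡ 1, so inverse 3.
N/9 = 40; 40 ≡ 4 (mod 9); 4·7 ≡ 1, so inverse 7.
t ≡ 5·45·5 + 4·72·3 + 8·40·7 = 4229.
4229 mod 360 = 269.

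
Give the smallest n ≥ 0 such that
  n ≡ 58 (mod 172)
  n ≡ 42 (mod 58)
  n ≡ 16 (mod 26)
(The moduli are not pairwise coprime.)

51314

gcd(172, 58) = 2 and 2 | (42 − 58), so the pair is consistent; merging gives n ≡ 1434 (mod 4988), where 4988 = lcm(172, 58).
gcd(4988, 26) = 2 and 2 | (16 − 1434), so the pair is consistent; merging gives n ≡ 51314 (mod 64844), where 64844 = lcm(4988, 26).
The solution is unique modulo lcm(172, 58, 26) = 64844.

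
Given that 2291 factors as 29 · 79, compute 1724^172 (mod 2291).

Mod 29: 1724 ≡ 13; by Fermat, exponent reduces to 172 mod 28 = 4; 13^4 ≡ 25 (mod 29).
Mod 79: 1724 ≡ 65; by Fermat, exponent reduces to 172 mod 78 = 16; 65^16 ≡ 21 (mod 79).
Combine by CRT: x ≡ 25 (mod 29), x ≡ 21 (mod 79) ⇒ x ≡ 1127 (mod 2291).

1127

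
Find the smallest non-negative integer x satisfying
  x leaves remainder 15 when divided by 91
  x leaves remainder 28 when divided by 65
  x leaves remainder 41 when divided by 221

7113

gcd(91, 65) = 13 and 13 | (28 − 15), so the pair is consistent; merging gives x ≡ 288 (mod 455), where 455 = lcm(91, 65).
gcd(455, 221) = 13 and 13 | (41 − 288), so the pair is consistent; merging gives x ≡ 7113 (mod 7735), where 7735 = lcm(455, 221).
The solution is unique modulo lcm(91, 65, 221) = 7735.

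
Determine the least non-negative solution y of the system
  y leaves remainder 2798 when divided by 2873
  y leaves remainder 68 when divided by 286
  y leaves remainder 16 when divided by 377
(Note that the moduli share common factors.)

1422060

Combine the congruences pairwise.
gcd(2873, 286) = 13 and 13 | (68 − 2798), so the pair is consistent; merging gives y ≡ 31528 (mod 63206), where 63206 = lcm(2873, 286).
gcd(63206, 377) = 13 and 13 | (16 − 31528), so the pair is consistent; merging gives y ≡ 1422060 (mod 1832974), where 1832974 = lcm(63206, 377).
The solution is unique modulo lcm(2873, 286, 377) = 1832974.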